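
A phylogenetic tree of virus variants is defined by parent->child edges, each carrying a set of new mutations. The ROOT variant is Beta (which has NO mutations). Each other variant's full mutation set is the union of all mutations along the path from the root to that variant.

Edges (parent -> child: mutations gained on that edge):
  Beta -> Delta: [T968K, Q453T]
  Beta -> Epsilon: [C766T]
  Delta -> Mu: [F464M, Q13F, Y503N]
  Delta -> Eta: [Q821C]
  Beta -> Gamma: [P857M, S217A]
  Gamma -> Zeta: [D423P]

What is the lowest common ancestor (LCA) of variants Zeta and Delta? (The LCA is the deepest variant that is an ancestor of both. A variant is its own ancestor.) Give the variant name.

Answer: Beta

Derivation:
Path from root to Zeta: Beta -> Gamma -> Zeta
  ancestors of Zeta: {Beta, Gamma, Zeta}
Path from root to Delta: Beta -> Delta
  ancestors of Delta: {Beta, Delta}
Common ancestors: {Beta}
Walk up from Delta: Delta (not in ancestors of Zeta), Beta (in ancestors of Zeta)
Deepest common ancestor (LCA) = Beta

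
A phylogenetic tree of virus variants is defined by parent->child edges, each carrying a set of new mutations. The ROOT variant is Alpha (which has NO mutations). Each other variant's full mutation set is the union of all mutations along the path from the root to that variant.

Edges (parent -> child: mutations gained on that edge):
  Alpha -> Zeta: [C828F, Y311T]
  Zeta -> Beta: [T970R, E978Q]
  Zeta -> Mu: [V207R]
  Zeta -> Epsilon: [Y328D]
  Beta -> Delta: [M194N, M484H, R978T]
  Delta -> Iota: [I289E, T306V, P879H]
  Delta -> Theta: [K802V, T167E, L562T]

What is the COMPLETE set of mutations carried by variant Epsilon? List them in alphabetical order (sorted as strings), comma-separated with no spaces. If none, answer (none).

Answer: C828F,Y311T,Y328D

Derivation:
At Alpha: gained [] -> total []
At Zeta: gained ['C828F', 'Y311T'] -> total ['C828F', 'Y311T']
At Epsilon: gained ['Y328D'] -> total ['C828F', 'Y311T', 'Y328D']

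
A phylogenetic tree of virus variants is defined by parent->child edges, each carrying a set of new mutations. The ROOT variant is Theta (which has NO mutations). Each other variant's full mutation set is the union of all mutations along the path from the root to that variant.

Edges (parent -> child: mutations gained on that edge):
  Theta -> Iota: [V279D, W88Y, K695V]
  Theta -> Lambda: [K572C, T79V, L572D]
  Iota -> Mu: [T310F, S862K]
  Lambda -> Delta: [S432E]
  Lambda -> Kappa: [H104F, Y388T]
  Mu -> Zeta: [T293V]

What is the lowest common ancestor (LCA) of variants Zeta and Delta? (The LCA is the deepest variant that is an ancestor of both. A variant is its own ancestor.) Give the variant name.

Path from root to Zeta: Theta -> Iota -> Mu -> Zeta
  ancestors of Zeta: {Theta, Iota, Mu, Zeta}
Path from root to Delta: Theta -> Lambda -> Delta
  ancestors of Delta: {Theta, Lambda, Delta}
Common ancestors: {Theta}
Walk up from Delta: Delta (not in ancestors of Zeta), Lambda (not in ancestors of Zeta), Theta (in ancestors of Zeta)
Deepest common ancestor (LCA) = Theta

Answer: Theta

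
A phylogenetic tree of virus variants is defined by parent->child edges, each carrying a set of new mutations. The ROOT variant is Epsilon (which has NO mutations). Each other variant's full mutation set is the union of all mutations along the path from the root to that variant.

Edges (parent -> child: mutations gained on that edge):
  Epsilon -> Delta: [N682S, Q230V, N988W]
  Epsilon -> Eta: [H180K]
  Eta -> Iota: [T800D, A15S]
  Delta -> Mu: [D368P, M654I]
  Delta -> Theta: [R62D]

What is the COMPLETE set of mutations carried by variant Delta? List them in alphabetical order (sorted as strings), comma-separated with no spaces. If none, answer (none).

Answer: N682S,N988W,Q230V

Derivation:
At Epsilon: gained [] -> total []
At Delta: gained ['N682S', 'Q230V', 'N988W'] -> total ['N682S', 'N988W', 'Q230V']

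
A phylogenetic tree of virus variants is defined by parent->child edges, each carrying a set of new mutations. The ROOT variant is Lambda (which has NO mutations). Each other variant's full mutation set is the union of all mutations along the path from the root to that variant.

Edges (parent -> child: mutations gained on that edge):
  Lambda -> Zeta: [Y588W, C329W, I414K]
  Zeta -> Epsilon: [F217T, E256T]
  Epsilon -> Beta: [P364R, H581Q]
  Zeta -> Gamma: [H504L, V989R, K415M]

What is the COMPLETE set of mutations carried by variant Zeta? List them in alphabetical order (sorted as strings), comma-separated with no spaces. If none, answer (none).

Answer: C329W,I414K,Y588W

Derivation:
At Lambda: gained [] -> total []
At Zeta: gained ['Y588W', 'C329W', 'I414K'] -> total ['C329W', 'I414K', 'Y588W']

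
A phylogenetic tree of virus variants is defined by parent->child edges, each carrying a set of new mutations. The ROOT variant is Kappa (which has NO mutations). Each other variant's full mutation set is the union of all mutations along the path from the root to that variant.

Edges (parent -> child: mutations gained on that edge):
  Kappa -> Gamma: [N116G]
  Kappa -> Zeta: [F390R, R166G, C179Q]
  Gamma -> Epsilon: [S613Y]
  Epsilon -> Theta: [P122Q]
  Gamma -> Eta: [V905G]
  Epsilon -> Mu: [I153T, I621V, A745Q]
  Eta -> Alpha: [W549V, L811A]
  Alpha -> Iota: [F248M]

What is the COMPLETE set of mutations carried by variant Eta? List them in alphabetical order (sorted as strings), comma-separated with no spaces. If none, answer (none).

At Kappa: gained [] -> total []
At Gamma: gained ['N116G'] -> total ['N116G']
At Eta: gained ['V905G'] -> total ['N116G', 'V905G']

Answer: N116G,V905G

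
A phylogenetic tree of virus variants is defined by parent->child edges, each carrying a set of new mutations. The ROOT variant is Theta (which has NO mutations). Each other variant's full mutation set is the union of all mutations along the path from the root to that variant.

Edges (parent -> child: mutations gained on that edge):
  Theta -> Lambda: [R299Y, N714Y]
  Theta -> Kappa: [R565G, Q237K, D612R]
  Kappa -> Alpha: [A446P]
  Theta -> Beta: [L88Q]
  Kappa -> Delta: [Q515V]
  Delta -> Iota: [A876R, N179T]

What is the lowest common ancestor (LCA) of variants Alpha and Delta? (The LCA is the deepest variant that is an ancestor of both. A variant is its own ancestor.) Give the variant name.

Path from root to Alpha: Theta -> Kappa -> Alpha
  ancestors of Alpha: {Theta, Kappa, Alpha}
Path from root to Delta: Theta -> Kappa -> Delta
  ancestors of Delta: {Theta, Kappa, Delta}
Common ancestors: {Theta, Kappa}
Walk up from Delta: Delta (not in ancestors of Alpha), Kappa (in ancestors of Alpha), Theta (in ancestors of Alpha)
Deepest common ancestor (LCA) = Kappa

Answer: Kappa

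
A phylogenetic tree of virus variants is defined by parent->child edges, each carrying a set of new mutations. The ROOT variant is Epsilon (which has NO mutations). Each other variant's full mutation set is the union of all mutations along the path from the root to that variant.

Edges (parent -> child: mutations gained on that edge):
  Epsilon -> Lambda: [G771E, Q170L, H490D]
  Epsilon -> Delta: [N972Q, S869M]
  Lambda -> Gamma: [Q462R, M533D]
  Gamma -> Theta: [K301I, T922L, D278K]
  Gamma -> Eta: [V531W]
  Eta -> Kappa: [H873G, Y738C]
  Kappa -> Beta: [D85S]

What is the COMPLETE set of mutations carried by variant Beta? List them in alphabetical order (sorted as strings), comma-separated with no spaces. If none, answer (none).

Answer: D85S,G771E,H490D,H873G,M533D,Q170L,Q462R,V531W,Y738C

Derivation:
At Epsilon: gained [] -> total []
At Lambda: gained ['G771E', 'Q170L', 'H490D'] -> total ['G771E', 'H490D', 'Q170L']
At Gamma: gained ['Q462R', 'M533D'] -> total ['G771E', 'H490D', 'M533D', 'Q170L', 'Q462R']
At Eta: gained ['V531W'] -> total ['G771E', 'H490D', 'M533D', 'Q170L', 'Q462R', 'V531W']
At Kappa: gained ['H873G', 'Y738C'] -> total ['G771E', 'H490D', 'H873G', 'M533D', 'Q170L', 'Q462R', 'V531W', 'Y738C']
At Beta: gained ['D85S'] -> total ['D85S', 'G771E', 'H490D', 'H873G', 'M533D', 'Q170L', 'Q462R', 'V531W', 'Y738C']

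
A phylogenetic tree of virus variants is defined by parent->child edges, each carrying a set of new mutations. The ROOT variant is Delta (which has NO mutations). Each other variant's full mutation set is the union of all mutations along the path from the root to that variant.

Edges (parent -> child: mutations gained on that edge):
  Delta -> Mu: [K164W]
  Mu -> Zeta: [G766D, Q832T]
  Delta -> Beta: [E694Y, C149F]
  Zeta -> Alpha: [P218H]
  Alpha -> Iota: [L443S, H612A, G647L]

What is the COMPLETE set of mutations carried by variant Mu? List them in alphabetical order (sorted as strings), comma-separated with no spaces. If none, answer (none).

At Delta: gained [] -> total []
At Mu: gained ['K164W'] -> total ['K164W']

Answer: K164W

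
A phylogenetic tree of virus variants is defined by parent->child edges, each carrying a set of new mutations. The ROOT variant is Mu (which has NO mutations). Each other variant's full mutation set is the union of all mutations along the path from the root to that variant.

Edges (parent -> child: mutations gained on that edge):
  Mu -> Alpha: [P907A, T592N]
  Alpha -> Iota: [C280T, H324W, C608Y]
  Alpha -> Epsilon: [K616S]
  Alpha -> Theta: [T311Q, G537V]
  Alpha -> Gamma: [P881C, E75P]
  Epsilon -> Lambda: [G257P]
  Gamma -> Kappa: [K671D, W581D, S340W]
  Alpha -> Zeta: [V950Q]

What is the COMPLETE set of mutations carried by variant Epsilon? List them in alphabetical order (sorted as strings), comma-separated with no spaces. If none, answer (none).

At Mu: gained [] -> total []
At Alpha: gained ['P907A', 'T592N'] -> total ['P907A', 'T592N']
At Epsilon: gained ['K616S'] -> total ['K616S', 'P907A', 'T592N']

Answer: K616S,P907A,T592N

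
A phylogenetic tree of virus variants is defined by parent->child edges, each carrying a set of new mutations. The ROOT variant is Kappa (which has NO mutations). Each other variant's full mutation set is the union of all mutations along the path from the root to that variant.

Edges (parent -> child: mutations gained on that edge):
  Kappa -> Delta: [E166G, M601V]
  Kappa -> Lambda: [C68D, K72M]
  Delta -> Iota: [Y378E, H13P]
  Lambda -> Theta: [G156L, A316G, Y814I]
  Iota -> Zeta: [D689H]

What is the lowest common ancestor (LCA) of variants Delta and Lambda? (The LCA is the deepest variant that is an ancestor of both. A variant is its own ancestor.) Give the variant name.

Path from root to Delta: Kappa -> Delta
  ancestors of Delta: {Kappa, Delta}
Path from root to Lambda: Kappa -> Lambda
  ancestors of Lambda: {Kappa, Lambda}
Common ancestors: {Kappa}
Walk up from Lambda: Lambda (not in ancestors of Delta), Kappa (in ancestors of Delta)
Deepest common ancestor (LCA) = Kappa

Answer: Kappa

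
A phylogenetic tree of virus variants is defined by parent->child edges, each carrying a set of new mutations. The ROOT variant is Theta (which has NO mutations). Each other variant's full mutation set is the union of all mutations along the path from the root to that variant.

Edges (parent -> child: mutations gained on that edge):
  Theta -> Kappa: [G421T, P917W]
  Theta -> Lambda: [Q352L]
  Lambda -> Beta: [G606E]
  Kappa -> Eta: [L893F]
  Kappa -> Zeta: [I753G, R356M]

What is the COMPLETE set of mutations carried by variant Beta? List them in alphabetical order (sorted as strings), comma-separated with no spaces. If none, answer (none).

Answer: G606E,Q352L

Derivation:
At Theta: gained [] -> total []
At Lambda: gained ['Q352L'] -> total ['Q352L']
At Beta: gained ['G606E'] -> total ['G606E', 'Q352L']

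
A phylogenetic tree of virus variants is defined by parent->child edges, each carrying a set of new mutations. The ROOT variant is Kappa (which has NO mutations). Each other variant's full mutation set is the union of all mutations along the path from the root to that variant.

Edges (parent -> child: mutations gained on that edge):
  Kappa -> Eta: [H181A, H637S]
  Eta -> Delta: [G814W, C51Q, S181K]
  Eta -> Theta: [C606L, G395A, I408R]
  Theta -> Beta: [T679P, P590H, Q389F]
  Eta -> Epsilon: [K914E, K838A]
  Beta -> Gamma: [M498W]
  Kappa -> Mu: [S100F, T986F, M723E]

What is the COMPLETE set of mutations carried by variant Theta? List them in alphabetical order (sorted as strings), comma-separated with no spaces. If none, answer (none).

At Kappa: gained [] -> total []
At Eta: gained ['H181A', 'H637S'] -> total ['H181A', 'H637S']
At Theta: gained ['C606L', 'G395A', 'I408R'] -> total ['C606L', 'G395A', 'H181A', 'H637S', 'I408R']

Answer: C606L,G395A,H181A,H637S,I408R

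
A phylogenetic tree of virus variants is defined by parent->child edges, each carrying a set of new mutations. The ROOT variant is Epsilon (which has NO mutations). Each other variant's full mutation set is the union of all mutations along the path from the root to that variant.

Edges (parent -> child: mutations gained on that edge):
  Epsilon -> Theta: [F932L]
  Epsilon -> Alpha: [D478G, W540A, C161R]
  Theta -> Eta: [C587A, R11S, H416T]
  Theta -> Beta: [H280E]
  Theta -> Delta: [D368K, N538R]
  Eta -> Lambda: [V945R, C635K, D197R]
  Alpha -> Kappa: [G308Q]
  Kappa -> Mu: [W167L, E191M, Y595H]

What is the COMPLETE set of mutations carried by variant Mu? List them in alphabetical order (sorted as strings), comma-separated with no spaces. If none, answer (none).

At Epsilon: gained [] -> total []
At Alpha: gained ['D478G', 'W540A', 'C161R'] -> total ['C161R', 'D478G', 'W540A']
At Kappa: gained ['G308Q'] -> total ['C161R', 'D478G', 'G308Q', 'W540A']
At Mu: gained ['W167L', 'E191M', 'Y595H'] -> total ['C161R', 'D478G', 'E191M', 'G308Q', 'W167L', 'W540A', 'Y595H']

Answer: C161R,D478G,E191M,G308Q,W167L,W540A,Y595H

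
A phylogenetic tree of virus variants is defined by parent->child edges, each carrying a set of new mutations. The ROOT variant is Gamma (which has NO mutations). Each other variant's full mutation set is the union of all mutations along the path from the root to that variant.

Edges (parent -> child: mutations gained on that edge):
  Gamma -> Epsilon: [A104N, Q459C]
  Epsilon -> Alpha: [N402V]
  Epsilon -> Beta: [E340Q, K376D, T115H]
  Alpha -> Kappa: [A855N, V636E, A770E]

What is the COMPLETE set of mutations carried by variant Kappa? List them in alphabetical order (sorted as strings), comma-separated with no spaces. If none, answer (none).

Answer: A104N,A770E,A855N,N402V,Q459C,V636E

Derivation:
At Gamma: gained [] -> total []
At Epsilon: gained ['A104N', 'Q459C'] -> total ['A104N', 'Q459C']
At Alpha: gained ['N402V'] -> total ['A104N', 'N402V', 'Q459C']
At Kappa: gained ['A855N', 'V636E', 'A770E'] -> total ['A104N', 'A770E', 'A855N', 'N402V', 'Q459C', 'V636E']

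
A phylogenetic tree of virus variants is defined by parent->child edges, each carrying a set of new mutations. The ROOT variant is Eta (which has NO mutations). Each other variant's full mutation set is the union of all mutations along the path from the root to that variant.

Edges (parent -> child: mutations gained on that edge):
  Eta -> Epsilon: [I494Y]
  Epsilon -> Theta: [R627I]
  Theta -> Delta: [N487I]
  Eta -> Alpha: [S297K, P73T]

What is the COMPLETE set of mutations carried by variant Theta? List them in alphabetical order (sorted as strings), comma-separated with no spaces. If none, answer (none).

At Eta: gained [] -> total []
At Epsilon: gained ['I494Y'] -> total ['I494Y']
At Theta: gained ['R627I'] -> total ['I494Y', 'R627I']

Answer: I494Y,R627I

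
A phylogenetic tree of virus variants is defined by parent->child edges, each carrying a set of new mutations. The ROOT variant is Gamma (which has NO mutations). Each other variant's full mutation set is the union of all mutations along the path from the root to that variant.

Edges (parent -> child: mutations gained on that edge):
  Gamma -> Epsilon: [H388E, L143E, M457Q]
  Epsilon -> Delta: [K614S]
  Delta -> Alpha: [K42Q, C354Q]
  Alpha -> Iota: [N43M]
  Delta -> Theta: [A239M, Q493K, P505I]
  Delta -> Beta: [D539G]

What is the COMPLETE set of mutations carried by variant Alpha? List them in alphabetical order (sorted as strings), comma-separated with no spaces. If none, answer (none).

At Gamma: gained [] -> total []
At Epsilon: gained ['H388E', 'L143E', 'M457Q'] -> total ['H388E', 'L143E', 'M457Q']
At Delta: gained ['K614S'] -> total ['H388E', 'K614S', 'L143E', 'M457Q']
At Alpha: gained ['K42Q', 'C354Q'] -> total ['C354Q', 'H388E', 'K42Q', 'K614S', 'L143E', 'M457Q']

Answer: C354Q,H388E,K42Q,K614S,L143E,M457Q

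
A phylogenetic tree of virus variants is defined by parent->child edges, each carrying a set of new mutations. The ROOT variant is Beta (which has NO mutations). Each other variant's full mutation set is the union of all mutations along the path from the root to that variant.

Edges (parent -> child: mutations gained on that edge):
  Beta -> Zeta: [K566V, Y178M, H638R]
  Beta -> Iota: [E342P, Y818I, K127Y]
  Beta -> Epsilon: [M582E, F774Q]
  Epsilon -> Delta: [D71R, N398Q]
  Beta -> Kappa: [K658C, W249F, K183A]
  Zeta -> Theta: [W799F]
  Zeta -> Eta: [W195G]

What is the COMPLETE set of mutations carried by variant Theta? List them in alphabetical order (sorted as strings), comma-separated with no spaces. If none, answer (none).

Answer: H638R,K566V,W799F,Y178M

Derivation:
At Beta: gained [] -> total []
At Zeta: gained ['K566V', 'Y178M', 'H638R'] -> total ['H638R', 'K566V', 'Y178M']
At Theta: gained ['W799F'] -> total ['H638R', 'K566V', 'W799F', 'Y178M']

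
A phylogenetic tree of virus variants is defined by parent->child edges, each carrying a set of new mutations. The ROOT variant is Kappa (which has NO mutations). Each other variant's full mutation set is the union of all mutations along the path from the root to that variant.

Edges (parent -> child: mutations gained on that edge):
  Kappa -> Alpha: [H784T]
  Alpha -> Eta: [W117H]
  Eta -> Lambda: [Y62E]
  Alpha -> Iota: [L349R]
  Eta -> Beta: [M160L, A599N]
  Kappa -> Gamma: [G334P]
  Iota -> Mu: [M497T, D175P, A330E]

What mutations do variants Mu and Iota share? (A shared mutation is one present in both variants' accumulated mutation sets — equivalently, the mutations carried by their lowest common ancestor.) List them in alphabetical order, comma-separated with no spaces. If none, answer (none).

Accumulating mutations along path to Mu:
  At Kappa: gained [] -> total []
  At Alpha: gained ['H784T'] -> total ['H784T']
  At Iota: gained ['L349R'] -> total ['H784T', 'L349R']
  At Mu: gained ['M497T', 'D175P', 'A330E'] -> total ['A330E', 'D175P', 'H784T', 'L349R', 'M497T']
Mutations(Mu) = ['A330E', 'D175P', 'H784T', 'L349R', 'M497T']
Accumulating mutations along path to Iota:
  At Kappa: gained [] -> total []
  At Alpha: gained ['H784T'] -> total ['H784T']
  At Iota: gained ['L349R'] -> total ['H784T', 'L349R']
Mutations(Iota) = ['H784T', 'L349R']
Intersection: ['A330E', 'D175P', 'H784T', 'L349R', 'M497T'] ∩ ['H784T', 'L349R'] = ['H784T', 'L349R']

Answer: H784T,L349R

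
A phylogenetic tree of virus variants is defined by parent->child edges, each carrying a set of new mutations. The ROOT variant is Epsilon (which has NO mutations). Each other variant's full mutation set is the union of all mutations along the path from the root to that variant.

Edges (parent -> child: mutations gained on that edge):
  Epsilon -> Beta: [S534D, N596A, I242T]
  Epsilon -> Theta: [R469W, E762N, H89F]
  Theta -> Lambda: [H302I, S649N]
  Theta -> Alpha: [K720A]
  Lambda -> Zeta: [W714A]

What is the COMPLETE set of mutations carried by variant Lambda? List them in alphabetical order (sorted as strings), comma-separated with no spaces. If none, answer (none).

At Epsilon: gained [] -> total []
At Theta: gained ['R469W', 'E762N', 'H89F'] -> total ['E762N', 'H89F', 'R469W']
At Lambda: gained ['H302I', 'S649N'] -> total ['E762N', 'H302I', 'H89F', 'R469W', 'S649N']

Answer: E762N,H302I,H89F,R469W,S649N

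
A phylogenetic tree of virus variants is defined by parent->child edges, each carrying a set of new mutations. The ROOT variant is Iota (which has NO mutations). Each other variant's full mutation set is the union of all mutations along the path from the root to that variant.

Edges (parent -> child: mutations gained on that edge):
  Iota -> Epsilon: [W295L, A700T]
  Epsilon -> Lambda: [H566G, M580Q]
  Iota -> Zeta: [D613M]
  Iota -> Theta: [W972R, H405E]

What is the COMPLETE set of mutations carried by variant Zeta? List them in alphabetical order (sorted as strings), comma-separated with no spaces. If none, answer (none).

Answer: D613M

Derivation:
At Iota: gained [] -> total []
At Zeta: gained ['D613M'] -> total ['D613M']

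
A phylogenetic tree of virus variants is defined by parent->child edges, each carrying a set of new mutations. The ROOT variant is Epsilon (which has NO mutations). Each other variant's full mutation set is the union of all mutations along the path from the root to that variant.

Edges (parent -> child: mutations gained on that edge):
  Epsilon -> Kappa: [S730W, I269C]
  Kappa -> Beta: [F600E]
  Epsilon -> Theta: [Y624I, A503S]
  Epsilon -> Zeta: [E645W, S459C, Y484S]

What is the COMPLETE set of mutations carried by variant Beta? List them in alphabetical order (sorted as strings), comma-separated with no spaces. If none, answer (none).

At Epsilon: gained [] -> total []
At Kappa: gained ['S730W', 'I269C'] -> total ['I269C', 'S730W']
At Beta: gained ['F600E'] -> total ['F600E', 'I269C', 'S730W']

Answer: F600E,I269C,S730W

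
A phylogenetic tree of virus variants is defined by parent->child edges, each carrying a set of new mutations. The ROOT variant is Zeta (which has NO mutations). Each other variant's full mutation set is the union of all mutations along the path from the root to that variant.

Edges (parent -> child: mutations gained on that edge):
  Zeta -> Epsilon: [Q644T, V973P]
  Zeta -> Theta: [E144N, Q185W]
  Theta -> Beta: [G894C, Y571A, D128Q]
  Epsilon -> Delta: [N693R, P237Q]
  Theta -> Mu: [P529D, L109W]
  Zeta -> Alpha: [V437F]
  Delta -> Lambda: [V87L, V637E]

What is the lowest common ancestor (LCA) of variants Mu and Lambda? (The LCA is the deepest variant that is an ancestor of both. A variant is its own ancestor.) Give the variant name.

Path from root to Mu: Zeta -> Theta -> Mu
  ancestors of Mu: {Zeta, Theta, Mu}
Path from root to Lambda: Zeta -> Epsilon -> Delta -> Lambda
  ancestors of Lambda: {Zeta, Epsilon, Delta, Lambda}
Common ancestors: {Zeta}
Walk up from Lambda: Lambda (not in ancestors of Mu), Delta (not in ancestors of Mu), Epsilon (not in ancestors of Mu), Zeta (in ancestors of Mu)
Deepest common ancestor (LCA) = Zeta

Answer: Zeta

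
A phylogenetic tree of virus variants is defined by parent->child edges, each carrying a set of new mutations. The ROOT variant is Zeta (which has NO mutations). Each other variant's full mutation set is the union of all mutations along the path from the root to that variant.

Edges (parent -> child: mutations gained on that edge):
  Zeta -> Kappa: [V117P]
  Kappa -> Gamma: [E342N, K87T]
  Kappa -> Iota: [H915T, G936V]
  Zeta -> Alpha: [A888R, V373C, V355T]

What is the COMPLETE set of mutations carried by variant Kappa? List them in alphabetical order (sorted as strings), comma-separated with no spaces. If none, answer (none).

At Zeta: gained [] -> total []
At Kappa: gained ['V117P'] -> total ['V117P']

Answer: V117P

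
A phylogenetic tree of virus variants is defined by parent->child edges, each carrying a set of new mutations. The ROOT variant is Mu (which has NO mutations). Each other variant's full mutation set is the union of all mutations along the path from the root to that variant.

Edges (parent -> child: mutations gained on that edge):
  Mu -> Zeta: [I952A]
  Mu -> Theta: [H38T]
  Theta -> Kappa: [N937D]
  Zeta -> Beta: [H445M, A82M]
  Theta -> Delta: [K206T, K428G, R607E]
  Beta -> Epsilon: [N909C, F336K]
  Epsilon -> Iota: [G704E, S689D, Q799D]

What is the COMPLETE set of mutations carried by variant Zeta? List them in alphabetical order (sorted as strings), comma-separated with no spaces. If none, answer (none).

At Mu: gained [] -> total []
At Zeta: gained ['I952A'] -> total ['I952A']

Answer: I952A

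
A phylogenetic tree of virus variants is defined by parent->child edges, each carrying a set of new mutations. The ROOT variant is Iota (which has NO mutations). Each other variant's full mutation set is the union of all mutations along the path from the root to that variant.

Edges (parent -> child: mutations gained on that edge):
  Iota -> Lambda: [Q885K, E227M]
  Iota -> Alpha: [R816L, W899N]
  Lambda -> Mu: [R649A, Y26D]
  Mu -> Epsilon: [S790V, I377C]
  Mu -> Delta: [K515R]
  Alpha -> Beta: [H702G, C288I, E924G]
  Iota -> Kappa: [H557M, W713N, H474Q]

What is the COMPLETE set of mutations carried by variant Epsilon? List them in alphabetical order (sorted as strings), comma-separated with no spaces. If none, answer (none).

At Iota: gained [] -> total []
At Lambda: gained ['Q885K', 'E227M'] -> total ['E227M', 'Q885K']
At Mu: gained ['R649A', 'Y26D'] -> total ['E227M', 'Q885K', 'R649A', 'Y26D']
At Epsilon: gained ['S790V', 'I377C'] -> total ['E227M', 'I377C', 'Q885K', 'R649A', 'S790V', 'Y26D']

Answer: E227M,I377C,Q885K,R649A,S790V,Y26D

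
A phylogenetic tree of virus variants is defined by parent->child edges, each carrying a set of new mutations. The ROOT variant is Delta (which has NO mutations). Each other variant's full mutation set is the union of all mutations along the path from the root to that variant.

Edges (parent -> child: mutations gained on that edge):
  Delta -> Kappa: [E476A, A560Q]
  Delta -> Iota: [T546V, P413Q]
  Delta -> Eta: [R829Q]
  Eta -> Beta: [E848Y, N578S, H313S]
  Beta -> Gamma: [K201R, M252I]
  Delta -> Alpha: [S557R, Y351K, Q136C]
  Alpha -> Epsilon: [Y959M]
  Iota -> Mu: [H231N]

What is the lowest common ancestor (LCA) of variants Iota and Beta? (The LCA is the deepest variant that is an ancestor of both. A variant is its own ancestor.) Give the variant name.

Path from root to Iota: Delta -> Iota
  ancestors of Iota: {Delta, Iota}
Path from root to Beta: Delta -> Eta -> Beta
  ancestors of Beta: {Delta, Eta, Beta}
Common ancestors: {Delta}
Walk up from Beta: Beta (not in ancestors of Iota), Eta (not in ancestors of Iota), Delta (in ancestors of Iota)
Deepest common ancestor (LCA) = Delta

Answer: Delta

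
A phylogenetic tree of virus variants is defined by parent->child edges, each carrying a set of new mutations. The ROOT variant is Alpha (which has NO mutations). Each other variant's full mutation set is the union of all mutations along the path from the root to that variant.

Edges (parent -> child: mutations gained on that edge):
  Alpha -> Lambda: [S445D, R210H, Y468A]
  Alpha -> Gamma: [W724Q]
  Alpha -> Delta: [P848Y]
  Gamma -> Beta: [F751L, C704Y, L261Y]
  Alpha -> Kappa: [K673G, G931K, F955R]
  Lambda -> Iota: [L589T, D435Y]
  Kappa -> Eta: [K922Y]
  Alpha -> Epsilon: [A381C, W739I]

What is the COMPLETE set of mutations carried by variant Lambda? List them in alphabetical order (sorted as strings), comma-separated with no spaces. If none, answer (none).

At Alpha: gained [] -> total []
At Lambda: gained ['S445D', 'R210H', 'Y468A'] -> total ['R210H', 'S445D', 'Y468A']

Answer: R210H,S445D,Y468A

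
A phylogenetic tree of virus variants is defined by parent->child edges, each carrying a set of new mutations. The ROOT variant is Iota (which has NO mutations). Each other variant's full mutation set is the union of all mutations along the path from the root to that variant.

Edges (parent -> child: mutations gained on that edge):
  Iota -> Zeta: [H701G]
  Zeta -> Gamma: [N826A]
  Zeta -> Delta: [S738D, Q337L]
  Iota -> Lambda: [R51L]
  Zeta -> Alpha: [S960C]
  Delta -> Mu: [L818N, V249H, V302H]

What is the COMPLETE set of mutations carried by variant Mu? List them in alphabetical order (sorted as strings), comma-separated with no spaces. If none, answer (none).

At Iota: gained [] -> total []
At Zeta: gained ['H701G'] -> total ['H701G']
At Delta: gained ['S738D', 'Q337L'] -> total ['H701G', 'Q337L', 'S738D']
At Mu: gained ['L818N', 'V249H', 'V302H'] -> total ['H701G', 'L818N', 'Q337L', 'S738D', 'V249H', 'V302H']

Answer: H701G,L818N,Q337L,S738D,V249H,V302H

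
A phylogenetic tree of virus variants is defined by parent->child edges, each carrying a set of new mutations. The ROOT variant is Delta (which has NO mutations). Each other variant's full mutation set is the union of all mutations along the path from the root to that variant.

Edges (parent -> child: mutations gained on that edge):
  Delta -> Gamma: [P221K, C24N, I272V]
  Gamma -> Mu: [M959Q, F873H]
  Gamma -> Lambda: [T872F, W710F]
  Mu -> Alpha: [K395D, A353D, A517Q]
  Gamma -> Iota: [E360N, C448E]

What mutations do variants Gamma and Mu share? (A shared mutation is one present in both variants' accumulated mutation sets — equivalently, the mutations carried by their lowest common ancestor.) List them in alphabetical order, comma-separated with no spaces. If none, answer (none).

Answer: C24N,I272V,P221K

Derivation:
Accumulating mutations along path to Gamma:
  At Delta: gained [] -> total []
  At Gamma: gained ['P221K', 'C24N', 'I272V'] -> total ['C24N', 'I272V', 'P221K']
Mutations(Gamma) = ['C24N', 'I272V', 'P221K']
Accumulating mutations along path to Mu:
  At Delta: gained [] -> total []
  At Gamma: gained ['P221K', 'C24N', 'I272V'] -> total ['C24N', 'I272V', 'P221K']
  At Mu: gained ['M959Q', 'F873H'] -> total ['C24N', 'F873H', 'I272V', 'M959Q', 'P221K']
Mutations(Mu) = ['C24N', 'F873H', 'I272V', 'M959Q', 'P221K']
Intersection: ['C24N', 'I272V', 'P221K'] ∩ ['C24N', 'F873H', 'I272V', 'M959Q', 'P221K'] = ['C24N', 'I272V', 'P221K']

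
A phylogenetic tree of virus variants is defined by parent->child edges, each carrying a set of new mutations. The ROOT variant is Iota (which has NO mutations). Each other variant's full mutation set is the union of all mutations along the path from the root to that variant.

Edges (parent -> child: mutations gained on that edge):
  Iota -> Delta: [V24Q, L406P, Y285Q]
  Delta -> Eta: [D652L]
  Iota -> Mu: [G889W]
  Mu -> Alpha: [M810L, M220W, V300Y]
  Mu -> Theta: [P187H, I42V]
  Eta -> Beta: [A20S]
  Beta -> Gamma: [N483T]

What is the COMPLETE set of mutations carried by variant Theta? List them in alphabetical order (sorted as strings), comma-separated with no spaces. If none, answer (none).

At Iota: gained [] -> total []
At Mu: gained ['G889W'] -> total ['G889W']
At Theta: gained ['P187H', 'I42V'] -> total ['G889W', 'I42V', 'P187H']

Answer: G889W,I42V,P187H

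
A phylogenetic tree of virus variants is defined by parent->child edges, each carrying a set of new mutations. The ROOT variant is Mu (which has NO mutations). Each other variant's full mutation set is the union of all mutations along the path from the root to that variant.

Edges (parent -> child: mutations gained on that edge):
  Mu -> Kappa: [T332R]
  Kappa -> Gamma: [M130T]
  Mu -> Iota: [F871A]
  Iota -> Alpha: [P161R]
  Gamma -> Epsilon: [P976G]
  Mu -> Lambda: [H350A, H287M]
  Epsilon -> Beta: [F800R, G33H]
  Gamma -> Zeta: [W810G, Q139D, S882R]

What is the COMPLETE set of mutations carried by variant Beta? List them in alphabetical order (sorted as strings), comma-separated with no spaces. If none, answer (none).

Answer: F800R,G33H,M130T,P976G,T332R

Derivation:
At Mu: gained [] -> total []
At Kappa: gained ['T332R'] -> total ['T332R']
At Gamma: gained ['M130T'] -> total ['M130T', 'T332R']
At Epsilon: gained ['P976G'] -> total ['M130T', 'P976G', 'T332R']
At Beta: gained ['F800R', 'G33H'] -> total ['F800R', 'G33H', 'M130T', 'P976G', 'T332R']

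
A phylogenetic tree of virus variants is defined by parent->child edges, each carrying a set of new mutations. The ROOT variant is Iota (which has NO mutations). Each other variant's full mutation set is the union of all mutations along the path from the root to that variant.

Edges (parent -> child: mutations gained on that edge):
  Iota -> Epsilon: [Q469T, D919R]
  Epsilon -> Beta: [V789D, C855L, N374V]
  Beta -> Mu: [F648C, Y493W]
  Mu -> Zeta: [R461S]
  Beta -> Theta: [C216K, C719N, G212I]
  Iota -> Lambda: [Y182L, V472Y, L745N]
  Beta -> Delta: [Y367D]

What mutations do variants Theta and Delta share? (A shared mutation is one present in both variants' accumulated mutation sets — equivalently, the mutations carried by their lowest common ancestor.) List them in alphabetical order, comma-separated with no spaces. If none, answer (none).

Accumulating mutations along path to Theta:
  At Iota: gained [] -> total []
  At Epsilon: gained ['Q469T', 'D919R'] -> total ['D919R', 'Q469T']
  At Beta: gained ['V789D', 'C855L', 'N374V'] -> total ['C855L', 'D919R', 'N374V', 'Q469T', 'V789D']
  At Theta: gained ['C216K', 'C719N', 'G212I'] -> total ['C216K', 'C719N', 'C855L', 'D919R', 'G212I', 'N374V', 'Q469T', 'V789D']
Mutations(Theta) = ['C216K', 'C719N', 'C855L', 'D919R', 'G212I', 'N374V', 'Q469T', 'V789D']
Accumulating mutations along path to Delta:
  At Iota: gained [] -> total []
  At Epsilon: gained ['Q469T', 'D919R'] -> total ['D919R', 'Q469T']
  At Beta: gained ['V789D', 'C855L', 'N374V'] -> total ['C855L', 'D919R', 'N374V', 'Q469T', 'V789D']
  At Delta: gained ['Y367D'] -> total ['C855L', 'D919R', 'N374V', 'Q469T', 'V789D', 'Y367D']
Mutations(Delta) = ['C855L', 'D919R', 'N374V', 'Q469T', 'V789D', 'Y367D']
Intersection: ['C216K', 'C719N', 'C855L', 'D919R', 'G212I', 'N374V', 'Q469T', 'V789D'] ∩ ['C855L', 'D919R', 'N374V', 'Q469T', 'V789D', 'Y367D'] = ['C855L', 'D919R', 'N374V', 'Q469T', 'V789D']

Answer: C855L,D919R,N374V,Q469T,V789D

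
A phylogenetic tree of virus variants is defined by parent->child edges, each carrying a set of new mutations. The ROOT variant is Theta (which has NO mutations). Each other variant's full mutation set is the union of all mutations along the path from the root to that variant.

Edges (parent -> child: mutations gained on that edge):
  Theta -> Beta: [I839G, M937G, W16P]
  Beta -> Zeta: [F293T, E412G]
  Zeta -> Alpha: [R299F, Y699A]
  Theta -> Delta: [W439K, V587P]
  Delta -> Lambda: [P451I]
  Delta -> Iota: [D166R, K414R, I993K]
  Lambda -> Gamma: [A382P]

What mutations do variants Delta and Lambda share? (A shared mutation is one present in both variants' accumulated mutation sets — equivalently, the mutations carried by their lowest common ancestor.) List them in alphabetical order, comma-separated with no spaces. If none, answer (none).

Answer: V587P,W439K

Derivation:
Accumulating mutations along path to Delta:
  At Theta: gained [] -> total []
  At Delta: gained ['W439K', 'V587P'] -> total ['V587P', 'W439K']
Mutations(Delta) = ['V587P', 'W439K']
Accumulating mutations along path to Lambda:
  At Theta: gained [] -> total []
  At Delta: gained ['W439K', 'V587P'] -> total ['V587P', 'W439K']
  At Lambda: gained ['P451I'] -> total ['P451I', 'V587P', 'W439K']
Mutations(Lambda) = ['P451I', 'V587P', 'W439K']
Intersection: ['V587P', 'W439K'] ∩ ['P451I', 'V587P', 'W439K'] = ['V587P', 'W439K']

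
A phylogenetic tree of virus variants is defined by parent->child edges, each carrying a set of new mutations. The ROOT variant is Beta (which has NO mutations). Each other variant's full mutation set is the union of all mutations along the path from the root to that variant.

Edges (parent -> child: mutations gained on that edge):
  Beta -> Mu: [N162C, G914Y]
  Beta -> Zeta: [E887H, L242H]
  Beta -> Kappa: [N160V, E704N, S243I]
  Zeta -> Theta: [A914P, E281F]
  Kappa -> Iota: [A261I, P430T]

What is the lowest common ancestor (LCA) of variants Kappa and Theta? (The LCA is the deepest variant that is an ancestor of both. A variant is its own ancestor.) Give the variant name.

Path from root to Kappa: Beta -> Kappa
  ancestors of Kappa: {Beta, Kappa}
Path from root to Theta: Beta -> Zeta -> Theta
  ancestors of Theta: {Beta, Zeta, Theta}
Common ancestors: {Beta}
Walk up from Theta: Theta (not in ancestors of Kappa), Zeta (not in ancestors of Kappa), Beta (in ancestors of Kappa)
Deepest common ancestor (LCA) = Beta

Answer: Beta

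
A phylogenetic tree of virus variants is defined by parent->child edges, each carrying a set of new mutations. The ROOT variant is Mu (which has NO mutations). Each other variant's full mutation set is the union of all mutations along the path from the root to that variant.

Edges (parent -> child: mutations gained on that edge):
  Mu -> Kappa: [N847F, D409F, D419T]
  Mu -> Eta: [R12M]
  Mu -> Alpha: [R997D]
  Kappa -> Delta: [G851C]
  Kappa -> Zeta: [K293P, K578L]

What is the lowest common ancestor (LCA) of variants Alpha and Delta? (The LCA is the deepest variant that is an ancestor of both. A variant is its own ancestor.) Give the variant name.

Answer: Mu

Derivation:
Path from root to Alpha: Mu -> Alpha
  ancestors of Alpha: {Mu, Alpha}
Path from root to Delta: Mu -> Kappa -> Delta
  ancestors of Delta: {Mu, Kappa, Delta}
Common ancestors: {Mu}
Walk up from Delta: Delta (not in ancestors of Alpha), Kappa (not in ancestors of Alpha), Mu (in ancestors of Alpha)
Deepest common ancestor (LCA) = Mu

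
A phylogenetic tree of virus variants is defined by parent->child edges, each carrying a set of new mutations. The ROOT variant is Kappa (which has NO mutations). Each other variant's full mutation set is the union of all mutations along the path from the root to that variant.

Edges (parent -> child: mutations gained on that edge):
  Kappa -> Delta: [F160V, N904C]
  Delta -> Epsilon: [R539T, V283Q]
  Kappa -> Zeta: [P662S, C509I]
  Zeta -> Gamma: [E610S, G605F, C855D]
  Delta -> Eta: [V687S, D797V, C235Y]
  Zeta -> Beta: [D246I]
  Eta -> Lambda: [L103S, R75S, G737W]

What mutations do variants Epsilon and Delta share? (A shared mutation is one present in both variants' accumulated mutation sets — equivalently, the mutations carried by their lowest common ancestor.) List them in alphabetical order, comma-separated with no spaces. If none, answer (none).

Accumulating mutations along path to Epsilon:
  At Kappa: gained [] -> total []
  At Delta: gained ['F160V', 'N904C'] -> total ['F160V', 'N904C']
  At Epsilon: gained ['R539T', 'V283Q'] -> total ['F160V', 'N904C', 'R539T', 'V283Q']
Mutations(Epsilon) = ['F160V', 'N904C', 'R539T', 'V283Q']
Accumulating mutations along path to Delta:
  At Kappa: gained [] -> total []
  At Delta: gained ['F160V', 'N904C'] -> total ['F160V', 'N904C']
Mutations(Delta) = ['F160V', 'N904C']
Intersection: ['F160V', 'N904C', 'R539T', 'V283Q'] ∩ ['F160V', 'N904C'] = ['F160V', 'N904C']

Answer: F160V,N904C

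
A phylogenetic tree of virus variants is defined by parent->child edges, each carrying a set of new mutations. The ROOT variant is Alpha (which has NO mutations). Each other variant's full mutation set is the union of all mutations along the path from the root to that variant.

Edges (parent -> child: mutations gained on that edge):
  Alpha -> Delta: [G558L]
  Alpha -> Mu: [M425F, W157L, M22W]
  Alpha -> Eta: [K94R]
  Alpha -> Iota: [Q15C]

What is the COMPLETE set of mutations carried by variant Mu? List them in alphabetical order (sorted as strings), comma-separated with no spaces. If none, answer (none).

Answer: M22W,M425F,W157L

Derivation:
At Alpha: gained [] -> total []
At Mu: gained ['M425F', 'W157L', 'M22W'] -> total ['M22W', 'M425F', 'W157L']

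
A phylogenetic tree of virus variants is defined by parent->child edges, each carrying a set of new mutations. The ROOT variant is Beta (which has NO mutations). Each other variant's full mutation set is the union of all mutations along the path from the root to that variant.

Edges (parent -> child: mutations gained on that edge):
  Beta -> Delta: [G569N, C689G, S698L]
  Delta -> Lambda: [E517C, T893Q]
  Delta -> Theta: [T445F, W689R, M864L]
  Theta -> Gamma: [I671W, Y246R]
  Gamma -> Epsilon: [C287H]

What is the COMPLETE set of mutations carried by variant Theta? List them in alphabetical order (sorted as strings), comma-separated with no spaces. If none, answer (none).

At Beta: gained [] -> total []
At Delta: gained ['G569N', 'C689G', 'S698L'] -> total ['C689G', 'G569N', 'S698L']
At Theta: gained ['T445F', 'W689R', 'M864L'] -> total ['C689G', 'G569N', 'M864L', 'S698L', 'T445F', 'W689R']

Answer: C689G,G569N,M864L,S698L,T445F,W689R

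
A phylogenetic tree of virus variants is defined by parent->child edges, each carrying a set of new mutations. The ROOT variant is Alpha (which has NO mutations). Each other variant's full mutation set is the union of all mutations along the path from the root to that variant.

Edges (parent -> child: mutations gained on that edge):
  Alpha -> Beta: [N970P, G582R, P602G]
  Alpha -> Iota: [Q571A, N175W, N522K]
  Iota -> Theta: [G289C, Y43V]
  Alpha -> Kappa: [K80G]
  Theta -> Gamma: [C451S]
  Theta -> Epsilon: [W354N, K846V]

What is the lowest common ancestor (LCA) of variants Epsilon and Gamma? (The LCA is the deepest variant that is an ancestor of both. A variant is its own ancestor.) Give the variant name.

Path from root to Epsilon: Alpha -> Iota -> Theta -> Epsilon
  ancestors of Epsilon: {Alpha, Iota, Theta, Epsilon}
Path from root to Gamma: Alpha -> Iota -> Theta -> Gamma
  ancestors of Gamma: {Alpha, Iota, Theta, Gamma}
Common ancestors: {Alpha, Iota, Theta}
Walk up from Gamma: Gamma (not in ancestors of Epsilon), Theta (in ancestors of Epsilon), Iota (in ancestors of Epsilon), Alpha (in ancestors of Epsilon)
Deepest common ancestor (LCA) = Theta

Answer: Theta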